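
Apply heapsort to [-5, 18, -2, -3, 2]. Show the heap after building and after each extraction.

Build heap: [18, 2, -2, -3, -5]
Extract 18: [2, -3, -2, -5, 18]
Extract 2: [-2, -3, -5, 2, 18]
Extract -2: [-3, -5, -2, 2, 18]
Extract -3: [-5, -3, -2, 2, 18]


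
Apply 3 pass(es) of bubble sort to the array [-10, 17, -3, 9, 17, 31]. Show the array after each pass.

After pass 1: [-10, -3, 9, 17, 17, 31] (2 swaps)
After pass 2: [-10, -3, 9, 17, 17, 31] (0 swaps)
After pass 3: [-10, -3, 9, 17, 17, 31] (0 swaps)
Total swaps: 2


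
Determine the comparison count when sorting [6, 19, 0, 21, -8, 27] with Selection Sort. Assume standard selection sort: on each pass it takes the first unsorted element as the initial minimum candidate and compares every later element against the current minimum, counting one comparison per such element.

Pass 1: scan indices 1..5 for the minimum = 5 comparison(s); min is -8, place at index 0 -> [-8, 19, 0, 21, 6, 27]
Pass 2: scan indices 2..5 for the minimum = 4 comparison(s); min is 0, place at index 1 -> [-8, 0, 19, 21, 6, 27]
Pass 3: scan indices 3..5 for the minimum = 3 comparison(s); min is 6, place at index 2 -> [-8, 0, 6, 21, 19, 27]
Pass 4: scan indices 4..5 for the minimum = 2 comparison(s); min is 19, place at index 3 -> [-8, 0, 6, 19, 21, 27]
Pass 5: scan indices 5..5 for the minimum = 1 comparison(s); min is 21, place at index 4 -> [-8, 0, 6, 19, 21, 27]
Selection sort always scans the whole unsorted suffix, so the count is (n-1) + (n-2) + ... + 1 = n(n-1)/2 = 6*5/2 = 15 regardless of the input order.
Total comparisons: 5 + 4 + 3 + 2 + 1 = 15


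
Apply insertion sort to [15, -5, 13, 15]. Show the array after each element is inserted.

First element 15 is already 'sorted'
Insert -5: shifted 1 elements -> [-5, 15, 13, 15]
Insert 13: shifted 1 elements -> [-5, 13, 15, 15]
Insert 15: shifted 0 elements -> [-5, 13, 15, 15]


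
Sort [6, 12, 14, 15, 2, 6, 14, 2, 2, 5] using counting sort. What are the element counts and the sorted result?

Count array: [0, 0, 3, 0, 0, 1, 2, 0, 0, 0, 0, 0, 1, 0, 2, 1]
(count[i] = number of elements equal to i)
Cumulative count: [0, 0, 3, 3, 3, 4, 6, 6, 6, 6, 6, 6, 7, 7, 9, 10]
Sorted: [2, 2, 2, 5, 6, 6, 12, 14, 14, 15]


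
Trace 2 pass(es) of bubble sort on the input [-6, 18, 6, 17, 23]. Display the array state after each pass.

After pass 1: [-6, 6, 17, 18, 23] (2 swaps)
After pass 2: [-6, 6, 17, 18, 23] (0 swaps)
Total swaps: 2


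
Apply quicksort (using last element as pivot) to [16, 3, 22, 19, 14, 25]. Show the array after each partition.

Partition 1: pivot=25 at index 5 -> [16, 3, 22, 19, 14, 25]
Partition 2: pivot=14 at index 1 -> [3, 14, 22, 19, 16, 25]
Partition 3: pivot=16 at index 2 -> [3, 14, 16, 19, 22, 25]
Partition 4: pivot=22 at index 4 -> [3, 14, 16, 19, 22, 25]


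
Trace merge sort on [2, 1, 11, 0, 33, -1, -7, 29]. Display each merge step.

Divide and conquer:
  Merge [2] + [1] -> [1, 2]
  Merge [11] + [0] -> [0, 11]
  Merge [1, 2] + [0, 11] -> [0, 1, 2, 11]
  Merge [33] + [-1] -> [-1, 33]
  Merge [-7] + [29] -> [-7, 29]
  Merge [-1, 33] + [-7, 29] -> [-7, -1, 29, 33]
  Merge [0, 1, 2, 11] + [-7, -1, 29, 33] -> [-7, -1, 0, 1, 2, 11, 29, 33]


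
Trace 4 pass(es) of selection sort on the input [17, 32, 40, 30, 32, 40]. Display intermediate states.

Pass 1: Select minimum 17 at index 0, swap -> [17, 32, 40, 30, 32, 40]
Pass 2: Select minimum 30 at index 3, swap -> [17, 30, 40, 32, 32, 40]
Pass 3: Select minimum 32 at index 3, swap -> [17, 30, 32, 40, 32, 40]
Pass 4: Select minimum 32 at index 4, swap -> [17, 30, 32, 32, 40, 40]


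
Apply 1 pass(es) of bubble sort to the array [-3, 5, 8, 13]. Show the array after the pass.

After pass 1: [-3, 5, 8, 13] (0 swaps)
Total swaps: 0


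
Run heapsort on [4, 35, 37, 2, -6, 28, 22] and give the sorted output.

Build heap: [37, 35, 28, 2, -6, 4, 22]
Extract 37: [35, 22, 28, 2, -6, 4, 37]
Extract 35: [28, 22, 4, 2, -6, 35, 37]
Extract 28: [22, 2, 4, -6, 28, 35, 37]
Extract 22: [4, 2, -6, 22, 28, 35, 37]
Extract 4: [2, -6, 4, 22, 28, 35, 37]
Extract 2: [-6, 2, 4, 22, 28, 35, 37]


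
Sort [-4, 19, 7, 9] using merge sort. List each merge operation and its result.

Divide and conquer:
  Merge [-4] + [19] -> [-4, 19]
  Merge [7] + [9] -> [7, 9]
  Merge [-4, 19] + [7, 9] -> [-4, 7, 9, 19]


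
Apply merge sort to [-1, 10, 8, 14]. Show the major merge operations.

Divide and conquer:
  Merge [-1] + [10] -> [-1, 10]
  Merge [8] + [14] -> [8, 14]
  Merge [-1, 10] + [8, 14] -> [-1, 8, 10, 14]


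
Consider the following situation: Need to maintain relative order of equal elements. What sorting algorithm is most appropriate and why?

Best choice: Merge sort or Insertion sort
Reason: Both are stable; quicksort and heapsort are not stable


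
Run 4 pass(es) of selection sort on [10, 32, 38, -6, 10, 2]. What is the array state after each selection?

Pass 1: Select minimum -6 at index 3, swap -> [-6, 32, 38, 10, 10, 2]
Pass 2: Select minimum 2 at index 5, swap -> [-6, 2, 38, 10, 10, 32]
Pass 3: Select minimum 10 at index 3, swap -> [-6, 2, 10, 38, 10, 32]
Pass 4: Select minimum 10 at index 4, swap -> [-6, 2, 10, 10, 38, 32]


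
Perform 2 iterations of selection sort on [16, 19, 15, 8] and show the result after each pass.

Pass 1: Select minimum 8 at index 3, swap -> [8, 19, 15, 16]
Pass 2: Select minimum 15 at index 2, swap -> [8, 15, 19, 16]


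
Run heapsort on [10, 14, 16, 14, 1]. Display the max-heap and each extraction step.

Build heap: [16, 14, 10, 14, 1]
Extract 16: [14, 14, 10, 1, 16]
Extract 14: [14, 1, 10, 14, 16]
Extract 14: [10, 1, 14, 14, 16]
Extract 10: [1, 10, 14, 14, 16]


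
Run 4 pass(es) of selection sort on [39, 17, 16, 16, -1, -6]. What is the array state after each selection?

Pass 1: Select minimum -6 at index 5, swap -> [-6, 17, 16, 16, -1, 39]
Pass 2: Select minimum -1 at index 4, swap -> [-6, -1, 16, 16, 17, 39]
Pass 3: Select minimum 16 at index 2, swap -> [-6, -1, 16, 16, 17, 39]
Pass 4: Select minimum 16 at index 3, swap -> [-6, -1, 16, 16, 17, 39]


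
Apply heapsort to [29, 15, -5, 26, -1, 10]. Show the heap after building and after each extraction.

Build heap: [29, 26, 10, 15, -1, -5]
Extract 29: [26, 15, 10, -5, -1, 29]
Extract 26: [15, -1, 10, -5, 26, 29]
Extract 15: [10, -1, -5, 15, 26, 29]
Extract 10: [-1, -5, 10, 15, 26, 29]
Extract -1: [-5, -1, 10, 15, 26, 29]


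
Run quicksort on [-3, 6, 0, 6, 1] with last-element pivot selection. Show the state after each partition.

Partition 1: pivot=1 at index 2 -> [-3, 0, 1, 6, 6]
Partition 2: pivot=0 at index 1 -> [-3, 0, 1, 6, 6]
Partition 3: pivot=6 at index 4 -> [-3, 0, 1, 6, 6]


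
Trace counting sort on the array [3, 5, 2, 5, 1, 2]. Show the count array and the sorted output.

Count array: [0, 1, 2, 1, 0, 2]
(count[i] = number of elements equal to i)
Cumulative count: [0, 1, 3, 4, 4, 6]
Sorted: [1, 2, 2, 3, 5, 5]


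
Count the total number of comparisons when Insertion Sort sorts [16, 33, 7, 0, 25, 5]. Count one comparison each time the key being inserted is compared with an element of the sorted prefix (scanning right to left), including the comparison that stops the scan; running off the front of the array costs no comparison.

Insert 33: 16 <= 33 (stop) = 1 comparison(s) -> [16, 33, 7, 0, 25, 5]
Insert 7: 33 > 7 (shift), 16 > 7 (shift), reached front = 2 comparison(s) -> [7, 16, 33, 0, 25, 5]
Insert 0: 33 > 0 (shift), 16 > 0 (shift), 7 > 0 (shift), reached front = 3 comparison(s) -> [0, 7, 16, 33, 25, 5]
Insert 25: 33 > 25 (shift), 16 <= 25 (stop) = 2 comparison(s) -> [0, 7, 16, 25, 33, 5]
Insert 5: 33 > 5 (shift), 25 > 5 (shift), 16 > 5 (shift), 7 > 5 (shift), 0 <= 5 (stop) = 5 comparison(s) -> [0, 5, 7, 16, 25, 33]
Total comparisons: 1 + 2 + 3 + 2 + 5 = 13


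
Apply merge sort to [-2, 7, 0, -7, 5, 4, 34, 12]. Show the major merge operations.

Divide and conquer:
  Merge [-2] + [7] -> [-2, 7]
  Merge [0] + [-7] -> [-7, 0]
  Merge [-2, 7] + [-7, 0] -> [-7, -2, 0, 7]
  Merge [5] + [4] -> [4, 5]
  Merge [34] + [12] -> [12, 34]
  Merge [4, 5] + [12, 34] -> [4, 5, 12, 34]
  Merge [-7, -2, 0, 7] + [4, 5, 12, 34] -> [-7, -2, 0, 4, 5, 7, 12, 34]


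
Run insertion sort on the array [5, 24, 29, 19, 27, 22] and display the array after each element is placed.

First element 5 is already 'sorted'
Insert 24: shifted 0 elements -> [5, 24, 29, 19, 27, 22]
Insert 29: shifted 0 elements -> [5, 24, 29, 19, 27, 22]
Insert 19: shifted 2 elements -> [5, 19, 24, 29, 27, 22]
Insert 27: shifted 1 elements -> [5, 19, 24, 27, 29, 22]
Insert 22: shifted 3 elements -> [5, 19, 22, 24, 27, 29]


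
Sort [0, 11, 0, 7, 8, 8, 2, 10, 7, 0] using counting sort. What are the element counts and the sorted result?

Count array: [3, 0, 1, 0, 0, 0, 0, 2, 2, 0, 1, 1]
(count[i] = number of elements equal to i)
Cumulative count: [3, 3, 4, 4, 4, 4, 4, 6, 8, 8, 9, 10]
Sorted: [0, 0, 0, 2, 7, 7, 8, 8, 10, 11]


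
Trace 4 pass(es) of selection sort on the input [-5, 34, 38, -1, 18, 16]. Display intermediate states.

Pass 1: Select minimum -5 at index 0, swap -> [-5, 34, 38, -1, 18, 16]
Pass 2: Select minimum -1 at index 3, swap -> [-5, -1, 38, 34, 18, 16]
Pass 3: Select minimum 16 at index 5, swap -> [-5, -1, 16, 34, 18, 38]
Pass 4: Select minimum 18 at index 4, swap -> [-5, -1, 16, 18, 34, 38]


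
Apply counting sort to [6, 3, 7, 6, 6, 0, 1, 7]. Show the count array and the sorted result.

Count array: [1, 1, 0, 1, 0, 0, 3, 2]
(count[i] = number of elements equal to i)
Cumulative count: [1, 2, 2, 3, 3, 3, 6, 8]
Sorted: [0, 1, 3, 6, 6, 6, 7, 7]


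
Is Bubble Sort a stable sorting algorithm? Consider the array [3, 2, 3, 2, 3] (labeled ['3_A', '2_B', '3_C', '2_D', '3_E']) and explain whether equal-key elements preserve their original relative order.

Trace Bubble Sort on the labeled array (the key is the number; the letter only tracks identity):
  After pass 1: [2_B, 3_A, 2_D, 3_C, 3_E]
  After pass 2: [2_B, 2_D, 3_A, 3_C, 3_E]
  After pass 3: [2_B, 2_D, 3_A, 3_C, 3_E] (no swaps, done)
Final order: [2_B, 2_D, 3_A, 3_C, 3_E]
Equal keys:
  value 2: originally 2_B, 2_D; after sorting 2_B, 2_D -> order preserved
  value 3: originally 3_A, 3_C, 3_E; after sorting 3_A, 3_C, 3_E -> order preserved
All equal keys kept their original relative order. Bubble Sort is stable: it only swaps adjacent elements when the left one is strictly greater, so equal keys never move past each other.
Answer: Stable


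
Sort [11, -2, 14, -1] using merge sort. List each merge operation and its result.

Divide and conquer:
  Merge [11] + [-2] -> [-2, 11]
  Merge [14] + [-1] -> [-1, 14]
  Merge [-2, 11] + [-1, 14] -> [-2, -1, 11, 14]


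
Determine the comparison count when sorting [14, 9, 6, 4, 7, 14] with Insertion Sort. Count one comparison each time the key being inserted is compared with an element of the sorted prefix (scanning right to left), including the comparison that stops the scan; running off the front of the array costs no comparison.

Insert 9: 14 > 9 (shift), reached front = 1 comparison(s) -> [9, 14, 6, 4, 7, 14]
Insert 6: 14 > 6 (shift), 9 > 6 (shift), reached front = 2 comparison(s) -> [6, 9, 14, 4, 7, 14]
Insert 4: 14 > 4 (shift), 9 > 4 (shift), 6 > 4 (shift), reached front = 3 comparison(s) -> [4, 6, 9, 14, 7, 14]
Insert 7: 14 > 7 (shift), 9 > 7 (shift), 6 <= 7 (stop) = 3 comparison(s) -> [4, 6, 7, 9, 14, 14]
Insert 14: 14 <= 14 (stop) = 1 comparison(s) -> [4, 6, 7, 9, 14, 14]
Total comparisons: 1 + 2 + 3 + 3 + 1 = 10


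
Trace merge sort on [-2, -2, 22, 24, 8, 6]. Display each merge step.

Divide and conquer:
  Merge [-2] + [22] -> [-2, 22]
  Merge [-2] + [-2, 22] -> [-2, -2, 22]
  Merge [8] + [6] -> [6, 8]
  Merge [24] + [6, 8] -> [6, 8, 24]
  Merge [-2, -2, 22] + [6, 8, 24] -> [-2, -2, 6, 8, 22, 24]


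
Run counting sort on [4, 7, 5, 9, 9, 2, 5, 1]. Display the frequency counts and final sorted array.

Count array: [0, 1, 1, 0, 1, 2, 0, 1, 0, 2]
(count[i] = number of elements equal to i)
Cumulative count: [0, 1, 2, 2, 3, 5, 5, 6, 6, 8]
Sorted: [1, 2, 4, 5, 5, 7, 9, 9]


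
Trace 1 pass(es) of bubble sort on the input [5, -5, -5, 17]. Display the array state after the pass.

After pass 1: [-5, -5, 5, 17] (2 swaps)
Total swaps: 2


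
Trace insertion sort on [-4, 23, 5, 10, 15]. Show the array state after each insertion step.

First element -4 is already 'sorted'
Insert 23: shifted 0 elements -> [-4, 23, 5, 10, 15]
Insert 5: shifted 1 elements -> [-4, 5, 23, 10, 15]
Insert 10: shifted 1 elements -> [-4, 5, 10, 23, 15]
Insert 15: shifted 1 elements -> [-4, 5, 10, 15, 23]


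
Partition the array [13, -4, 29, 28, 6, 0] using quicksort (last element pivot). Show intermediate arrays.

Partition 1: pivot=0 at index 1 -> [-4, 0, 29, 28, 6, 13]
Partition 2: pivot=13 at index 3 -> [-4, 0, 6, 13, 29, 28]
Partition 3: pivot=28 at index 4 -> [-4, 0, 6, 13, 28, 29]


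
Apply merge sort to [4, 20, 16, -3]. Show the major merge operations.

Divide and conquer:
  Merge [4] + [20] -> [4, 20]
  Merge [16] + [-3] -> [-3, 16]
  Merge [4, 20] + [-3, 16] -> [-3, 4, 16, 20]


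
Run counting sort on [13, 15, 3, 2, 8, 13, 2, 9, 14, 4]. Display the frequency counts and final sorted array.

Count array: [0, 0, 2, 1, 1, 0, 0, 0, 1, 1, 0, 0, 0, 2, 1, 1]
(count[i] = number of elements equal to i)
Cumulative count: [0, 0, 2, 3, 4, 4, 4, 4, 5, 6, 6, 6, 6, 8, 9, 10]
Sorted: [2, 2, 3, 4, 8, 9, 13, 13, 14, 15]


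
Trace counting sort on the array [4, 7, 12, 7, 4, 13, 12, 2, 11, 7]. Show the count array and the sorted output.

Count array: [0, 0, 1, 0, 2, 0, 0, 3, 0, 0, 0, 1, 2, 1]
(count[i] = number of elements equal to i)
Cumulative count: [0, 0, 1, 1, 3, 3, 3, 6, 6, 6, 6, 7, 9, 10]
Sorted: [2, 4, 4, 7, 7, 7, 11, 12, 12, 13]


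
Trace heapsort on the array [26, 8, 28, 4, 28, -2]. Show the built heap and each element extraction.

Build heap: [28, 26, 28, 4, 8, -2]
Extract 28: [28, 26, -2, 4, 8, 28]
Extract 28: [26, 8, -2, 4, 28, 28]
Extract 26: [8, 4, -2, 26, 28, 28]
Extract 8: [4, -2, 8, 26, 28, 28]
Extract 4: [-2, 4, 8, 26, 28, 28]


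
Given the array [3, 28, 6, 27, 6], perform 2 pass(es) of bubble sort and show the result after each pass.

After pass 1: [3, 6, 27, 6, 28] (3 swaps)
After pass 2: [3, 6, 6, 27, 28] (1 swaps)
Total swaps: 4


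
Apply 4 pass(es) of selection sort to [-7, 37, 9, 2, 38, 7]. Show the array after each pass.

Pass 1: Select minimum -7 at index 0, swap -> [-7, 37, 9, 2, 38, 7]
Pass 2: Select minimum 2 at index 3, swap -> [-7, 2, 9, 37, 38, 7]
Pass 3: Select minimum 7 at index 5, swap -> [-7, 2, 7, 37, 38, 9]
Pass 4: Select minimum 9 at index 5, swap -> [-7, 2, 7, 9, 38, 37]


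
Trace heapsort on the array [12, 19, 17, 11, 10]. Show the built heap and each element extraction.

Build heap: [19, 12, 17, 11, 10]
Extract 19: [17, 12, 10, 11, 19]
Extract 17: [12, 11, 10, 17, 19]
Extract 12: [11, 10, 12, 17, 19]
Extract 11: [10, 11, 12, 17, 19]


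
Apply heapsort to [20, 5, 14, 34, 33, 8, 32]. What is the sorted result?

Build heap: [34, 33, 32, 5, 20, 8, 14]
Extract 34: [33, 20, 32, 5, 14, 8, 34]
Extract 33: [32, 20, 8, 5, 14, 33, 34]
Extract 32: [20, 14, 8, 5, 32, 33, 34]
Extract 20: [14, 5, 8, 20, 32, 33, 34]
Extract 14: [8, 5, 14, 20, 32, 33, 34]
Extract 8: [5, 8, 14, 20, 32, 33, 34]


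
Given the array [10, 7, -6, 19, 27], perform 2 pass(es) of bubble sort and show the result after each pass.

After pass 1: [7, -6, 10, 19, 27] (2 swaps)
After pass 2: [-6, 7, 10, 19, 27] (1 swaps)
Total swaps: 3


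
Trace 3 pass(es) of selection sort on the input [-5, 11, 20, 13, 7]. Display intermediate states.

Pass 1: Select minimum -5 at index 0, swap -> [-5, 11, 20, 13, 7]
Pass 2: Select minimum 7 at index 4, swap -> [-5, 7, 20, 13, 11]
Pass 3: Select minimum 11 at index 4, swap -> [-5, 7, 11, 13, 20]


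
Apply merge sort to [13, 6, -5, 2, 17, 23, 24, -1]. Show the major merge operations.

Divide and conquer:
  Merge [13] + [6] -> [6, 13]
  Merge [-5] + [2] -> [-5, 2]
  Merge [6, 13] + [-5, 2] -> [-5, 2, 6, 13]
  Merge [17] + [23] -> [17, 23]
  Merge [24] + [-1] -> [-1, 24]
  Merge [17, 23] + [-1, 24] -> [-1, 17, 23, 24]
  Merge [-5, 2, 6, 13] + [-1, 17, 23, 24] -> [-5, -1, 2, 6, 13, 17, 23, 24]


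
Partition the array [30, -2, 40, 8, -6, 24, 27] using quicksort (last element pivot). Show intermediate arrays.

Partition 1: pivot=27 at index 4 -> [-2, 8, -6, 24, 27, 30, 40]
Partition 2: pivot=24 at index 3 -> [-2, 8, -6, 24, 27, 30, 40]
Partition 3: pivot=-6 at index 0 -> [-6, 8, -2, 24, 27, 30, 40]
Partition 4: pivot=-2 at index 1 -> [-6, -2, 8, 24, 27, 30, 40]
Partition 5: pivot=40 at index 6 -> [-6, -2, 8, 24, 27, 30, 40]


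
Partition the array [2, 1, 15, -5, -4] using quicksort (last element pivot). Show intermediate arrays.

Partition 1: pivot=-4 at index 1 -> [-5, -4, 15, 2, 1]
Partition 2: pivot=1 at index 2 -> [-5, -4, 1, 2, 15]
Partition 3: pivot=15 at index 4 -> [-5, -4, 1, 2, 15]


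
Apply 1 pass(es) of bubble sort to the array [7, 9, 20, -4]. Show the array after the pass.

After pass 1: [7, 9, -4, 20] (1 swaps)
Total swaps: 1


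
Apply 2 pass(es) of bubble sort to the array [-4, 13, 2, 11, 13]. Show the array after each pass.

After pass 1: [-4, 2, 11, 13, 13] (2 swaps)
After pass 2: [-4, 2, 11, 13, 13] (0 swaps)
Total swaps: 2


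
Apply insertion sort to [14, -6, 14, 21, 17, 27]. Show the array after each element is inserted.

First element 14 is already 'sorted'
Insert -6: shifted 1 elements -> [-6, 14, 14, 21, 17, 27]
Insert 14: shifted 0 elements -> [-6, 14, 14, 21, 17, 27]
Insert 21: shifted 0 elements -> [-6, 14, 14, 21, 17, 27]
Insert 17: shifted 1 elements -> [-6, 14, 14, 17, 21, 27]
Insert 27: shifted 0 elements -> [-6, 14, 14, 17, 21, 27]


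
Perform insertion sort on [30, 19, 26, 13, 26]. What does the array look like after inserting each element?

First element 30 is already 'sorted'
Insert 19: shifted 1 elements -> [19, 30, 26, 13, 26]
Insert 26: shifted 1 elements -> [19, 26, 30, 13, 26]
Insert 13: shifted 3 elements -> [13, 19, 26, 30, 26]
Insert 26: shifted 1 elements -> [13, 19, 26, 26, 30]


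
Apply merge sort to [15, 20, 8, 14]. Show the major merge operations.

Divide and conquer:
  Merge [15] + [20] -> [15, 20]
  Merge [8] + [14] -> [8, 14]
  Merge [15, 20] + [8, 14] -> [8, 14, 15, 20]


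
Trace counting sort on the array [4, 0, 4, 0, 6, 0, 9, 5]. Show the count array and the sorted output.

Count array: [3, 0, 0, 0, 2, 1, 1, 0, 0, 1]
(count[i] = number of elements equal to i)
Cumulative count: [3, 3, 3, 3, 5, 6, 7, 7, 7, 8]
Sorted: [0, 0, 0, 4, 4, 5, 6, 9]


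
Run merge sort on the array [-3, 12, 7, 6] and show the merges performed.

Divide and conquer:
  Merge [-3] + [12] -> [-3, 12]
  Merge [7] + [6] -> [6, 7]
  Merge [-3, 12] + [6, 7] -> [-3, 6, 7, 12]


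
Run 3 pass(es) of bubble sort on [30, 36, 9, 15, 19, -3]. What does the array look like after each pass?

After pass 1: [30, 9, 15, 19, -3, 36] (4 swaps)
After pass 2: [9, 15, 19, -3, 30, 36] (4 swaps)
After pass 3: [9, 15, -3, 19, 30, 36] (1 swaps)
Total swaps: 9


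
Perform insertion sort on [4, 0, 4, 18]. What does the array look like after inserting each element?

First element 4 is already 'sorted'
Insert 0: shifted 1 elements -> [0, 4, 4, 18]
Insert 4: shifted 0 elements -> [0, 4, 4, 18]
Insert 18: shifted 0 elements -> [0, 4, 4, 18]


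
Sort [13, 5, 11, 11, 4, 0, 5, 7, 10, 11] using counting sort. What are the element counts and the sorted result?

Count array: [1, 0, 0, 0, 1, 2, 0, 1, 0, 0, 1, 3, 0, 1]
(count[i] = number of elements equal to i)
Cumulative count: [1, 1, 1, 1, 2, 4, 4, 5, 5, 5, 6, 9, 9, 10]
Sorted: [0, 4, 5, 5, 7, 10, 11, 11, 11, 13]


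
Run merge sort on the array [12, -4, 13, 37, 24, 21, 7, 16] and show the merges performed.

Divide and conquer:
  Merge [12] + [-4] -> [-4, 12]
  Merge [13] + [37] -> [13, 37]
  Merge [-4, 12] + [13, 37] -> [-4, 12, 13, 37]
  Merge [24] + [21] -> [21, 24]
  Merge [7] + [16] -> [7, 16]
  Merge [21, 24] + [7, 16] -> [7, 16, 21, 24]
  Merge [-4, 12, 13, 37] + [7, 16, 21, 24] -> [-4, 7, 12, 13, 16, 21, 24, 37]


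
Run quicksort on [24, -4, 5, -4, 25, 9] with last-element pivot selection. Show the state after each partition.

Partition 1: pivot=9 at index 3 -> [-4, 5, -4, 9, 25, 24]
Partition 2: pivot=-4 at index 1 -> [-4, -4, 5, 9, 25, 24]
Partition 3: pivot=24 at index 4 -> [-4, -4, 5, 9, 24, 25]


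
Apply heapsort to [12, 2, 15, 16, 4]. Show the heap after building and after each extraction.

Build heap: [16, 12, 15, 2, 4]
Extract 16: [15, 12, 4, 2, 16]
Extract 15: [12, 2, 4, 15, 16]
Extract 12: [4, 2, 12, 15, 16]
Extract 4: [2, 4, 12, 15, 16]


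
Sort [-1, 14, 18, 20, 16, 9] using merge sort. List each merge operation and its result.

Divide and conquer:
  Merge [14] + [18] -> [14, 18]
  Merge [-1] + [14, 18] -> [-1, 14, 18]
  Merge [16] + [9] -> [9, 16]
  Merge [20] + [9, 16] -> [9, 16, 20]
  Merge [-1, 14, 18] + [9, 16, 20] -> [-1, 9, 14, 16, 18, 20]


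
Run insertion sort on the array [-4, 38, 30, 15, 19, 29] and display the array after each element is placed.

First element -4 is already 'sorted'
Insert 38: shifted 0 elements -> [-4, 38, 30, 15, 19, 29]
Insert 30: shifted 1 elements -> [-4, 30, 38, 15, 19, 29]
Insert 15: shifted 2 elements -> [-4, 15, 30, 38, 19, 29]
Insert 19: shifted 2 elements -> [-4, 15, 19, 30, 38, 29]
Insert 29: shifted 2 elements -> [-4, 15, 19, 29, 30, 38]


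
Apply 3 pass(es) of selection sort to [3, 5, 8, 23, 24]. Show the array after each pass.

Pass 1: Select minimum 3 at index 0, swap -> [3, 5, 8, 23, 24]
Pass 2: Select minimum 5 at index 1, swap -> [3, 5, 8, 23, 24]
Pass 3: Select minimum 8 at index 2, swap -> [3, 5, 8, 23, 24]


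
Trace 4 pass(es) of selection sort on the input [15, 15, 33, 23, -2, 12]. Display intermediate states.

Pass 1: Select minimum -2 at index 4, swap -> [-2, 15, 33, 23, 15, 12]
Pass 2: Select minimum 12 at index 5, swap -> [-2, 12, 33, 23, 15, 15]
Pass 3: Select minimum 15 at index 4, swap -> [-2, 12, 15, 23, 33, 15]
Pass 4: Select minimum 15 at index 5, swap -> [-2, 12, 15, 15, 33, 23]


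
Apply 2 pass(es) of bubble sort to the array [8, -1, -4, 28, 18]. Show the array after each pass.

After pass 1: [-1, -4, 8, 18, 28] (3 swaps)
After pass 2: [-4, -1, 8, 18, 28] (1 swaps)
Total swaps: 4


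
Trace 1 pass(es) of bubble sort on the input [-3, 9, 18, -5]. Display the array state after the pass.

After pass 1: [-3, 9, -5, 18] (1 swaps)
Total swaps: 1


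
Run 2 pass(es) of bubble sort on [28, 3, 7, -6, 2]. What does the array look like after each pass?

After pass 1: [3, 7, -6, 2, 28] (4 swaps)
After pass 2: [3, -6, 2, 7, 28] (2 swaps)
Total swaps: 6


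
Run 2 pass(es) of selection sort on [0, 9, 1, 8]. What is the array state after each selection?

Pass 1: Select minimum 0 at index 0, swap -> [0, 9, 1, 8]
Pass 2: Select minimum 1 at index 2, swap -> [0, 1, 9, 8]


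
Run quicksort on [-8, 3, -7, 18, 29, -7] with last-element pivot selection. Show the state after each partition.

Partition 1: pivot=-7 at index 2 -> [-8, -7, -7, 18, 29, 3]
Partition 2: pivot=-7 at index 1 -> [-8, -7, -7, 18, 29, 3]
Partition 3: pivot=3 at index 3 -> [-8, -7, -7, 3, 29, 18]
Partition 4: pivot=18 at index 4 -> [-8, -7, -7, 3, 18, 29]


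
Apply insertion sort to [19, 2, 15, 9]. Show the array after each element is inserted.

First element 19 is already 'sorted'
Insert 2: shifted 1 elements -> [2, 19, 15, 9]
Insert 15: shifted 1 elements -> [2, 15, 19, 9]
Insert 9: shifted 2 elements -> [2, 9, 15, 19]


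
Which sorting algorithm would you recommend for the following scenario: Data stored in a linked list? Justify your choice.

Best choice: Merge sort
Reason: Merge sort doesn't require random access; can be done in O(1) extra space for linked lists


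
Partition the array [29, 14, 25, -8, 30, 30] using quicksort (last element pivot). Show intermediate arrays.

Partition 1: pivot=30 at index 5 -> [29, 14, 25, -8, 30, 30]
Partition 2: pivot=30 at index 4 -> [29, 14, 25, -8, 30, 30]
Partition 3: pivot=-8 at index 0 -> [-8, 14, 25, 29, 30, 30]
Partition 4: pivot=29 at index 3 -> [-8, 14, 25, 29, 30, 30]
Partition 5: pivot=25 at index 2 -> [-8, 14, 25, 29, 30, 30]


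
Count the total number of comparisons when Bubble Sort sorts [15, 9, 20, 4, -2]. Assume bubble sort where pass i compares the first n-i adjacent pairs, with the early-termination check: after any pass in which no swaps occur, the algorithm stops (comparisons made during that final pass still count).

Pass 1: compare adjacent pairs (0,1)..(3,4) = 4 comparison(s), 3 swap(s) -> [9, 15, 4, -2, 20]
Pass 2: compare adjacent pairs (0,1)..(2,3) = 3 comparison(s), 2 swap(s) -> [9, 4, -2, 15, 20]
Pass 3: compare adjacent pairs (0,1)..(1,2) = 2 comparison(s), 2 swap(s) -> [4, -2, 9, 15, 20]
Pass 4: compare adjacent pairs (0,1)..(0,1) = 1 comparison(s), 1 swap(s) -> [-2, 4, 9, 15, 20]
Every pass made at least one swap, so all n-1 passes run.
Total comparisons: 4 + 3 + 2 + 1 = 10


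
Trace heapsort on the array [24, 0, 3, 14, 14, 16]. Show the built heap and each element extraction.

Build heap: [24, 14, 16, 0, 14, 3]
Extract 24: [16, 14, 3, 0, 14, 24]
Extract 16: [14, 14, 3, 0, 16, 24]
Extract 14: [14, 0, 3, 14, 16, 24]
Extract 14: [3, 0, 14, 14, 16, 24]
Extract 3: [0, 3, 14, 14, 16, 24]


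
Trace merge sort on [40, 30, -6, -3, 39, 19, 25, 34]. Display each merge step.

Divide and conquer:
  Merge [40] + [30] -> [30, 40]
  Merge [-6] + [-3] -> [-6, -3]
  Merge [30, 40] + [-6, -3] -> [-6, -3, 30, 40]
  Merge [39] + [19] -> [19, 39]
  Merge [25] + [34] -> [25, 34]
  Merge [19, 39] + [25, 34] -> [19, 25, 34, 39]
  Merge [-6, -3, 30, 40] + [19, 25, 34, 39] -> [-6, -3, 19, 25, 30, 34, 39, 40]


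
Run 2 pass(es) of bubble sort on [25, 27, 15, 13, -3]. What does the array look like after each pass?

After pass 1: [25, 15, 13, -3, 27] (3 swaps)
After pass 2: [15, 13, -3, 25, 27] (3 swaps)
Total swaps: 6


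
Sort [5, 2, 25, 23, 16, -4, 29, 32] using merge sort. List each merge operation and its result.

Divide and conquer:
  Merge [5] + [2] -> [2, 5]
  Merge [25] + [23] -> [23, 25]
  Merge [2, 5] + [23, 25] -> [2, 5, 23, 25]
  Merge [16] + [-4] -> [-4, 16]
  Merge [29] + [32] -> [29, 32]
  Merge [-4, 16] + [29, 32] -> [-4, 16, 29, 32]
  Merge [2, 5, 23, 25] + [-4, 16, 29, 32] -> [-4, 2, 5, 16, 23, 25, 29, 32]


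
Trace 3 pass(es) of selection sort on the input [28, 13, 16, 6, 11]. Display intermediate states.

Pass 1: Select minimum 6 at index 3, swap -> [6, 13, 16, 28, 11]
Pass 2: Select minimum 11 at index 4, swap -> [6, 11, 16, 28, 13]
Pass 3: Select minimum 13 at index 4, swap -> [6, 11, 13, 28, 16]


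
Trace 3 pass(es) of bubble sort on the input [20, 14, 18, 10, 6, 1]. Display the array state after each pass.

After pass 1: [14, 18, 10, 6, 1, 20] (5 swaps)
After pass 2: [14, 10, 6, 1, 18, 20] (3 swaps)
After pass 3: [10, 6, 1, 14, 18, 20] (3 swaps)
Total swaps: 11


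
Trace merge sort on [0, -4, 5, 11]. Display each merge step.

Divide and conquer:
  Merge [0] + [-4] -> [-4, 0]
  Merge [5] + [11] -> [5, 11]
  Merge [-4, 0] + [5, 11] -> [-4, 0, 5, 11]


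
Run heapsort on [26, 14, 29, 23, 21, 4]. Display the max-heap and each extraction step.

Build heap: [29, 23, 26, 14, 21, 4]
Extract 29: [26, 23, 4, 14, 21, 29]
Extract 26: [23, 21, 4, 14, 26, 29]
Extract 23: [21, 14, 4, 23, 26, 29]
Extract 21: [14, 4, 21, 23, 26, 29]
Extract 14: [4, 14, 21, 23, 26, 29]


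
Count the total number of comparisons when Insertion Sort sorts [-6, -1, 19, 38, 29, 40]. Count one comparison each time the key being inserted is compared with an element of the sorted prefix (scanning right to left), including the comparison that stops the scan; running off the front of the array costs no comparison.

Insert -1: -6 <= -1 (stop) = 1 comparison(s) -> [-6, -1, 19, 38, 29, 40]
Insert 19: -1 <= 19 (stop) = 1 comparison(s) -> [-6, -1, 19, 38, 29, 40]
Insert 38: 19 <= 38 (stop) = 1 comparison(s) -> [-6, -1, 19, 38, 29, 40]
Insert 29: 38 > 29 (shift), 19 <= 29 (stop) = 2 comparison(s) -> [-6, -1, 19, 29, 38, 40]
Insert 40: 38 <= 40 (stop) = 1 comparison(s) -> [-6, -1, 19, 29, 38, 40]
Total comparisons: 1 + 1 + 1 + 2 + 1 = 6


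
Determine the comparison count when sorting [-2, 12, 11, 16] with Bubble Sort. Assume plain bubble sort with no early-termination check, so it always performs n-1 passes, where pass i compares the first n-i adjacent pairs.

Pass 1: compare adjacent pairs (0,1)..(2,3) = 3 comparison(s), 1 swap(s) -> [-2, 11, 12, 16]
Pass 2: compare adjacent pairs (0,1)..(1,2) = 2 comparison(s), 0 swap(s) -> [-2, 11, 12, 16]
Pass 3: compare adjacent pairs (0,1)..(0,1) = 1 comparison(s), 0 swap(s) -> [-2, 11, 12, 16]
Total comparisons: 3 + 2 + 1 = 6


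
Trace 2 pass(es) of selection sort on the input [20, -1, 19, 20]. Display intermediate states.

Pass 1: Select minimum -1 at index 1, swap -> [-1, 20, 19, 20]
Pass 2: Select minimum 19 at index 2, swap -> [-1, 19, 20, 20]


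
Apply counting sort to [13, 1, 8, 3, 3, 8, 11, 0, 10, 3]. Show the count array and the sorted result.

Count array: [1, 1, 0, 3, 0, 0, 0, 0, 2, 0, 1, 1, 0, 1]
(count[i] = number of elements equal to i)
Cumulative count: [1, 2, 2, 5, 5, 5, 5, 5, 7, 7, 8, 9, 9, 10]
Sorted: [0, 1, 3, 3, 3, 8, 8, 10, 11, 13]


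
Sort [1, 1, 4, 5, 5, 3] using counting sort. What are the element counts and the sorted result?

Count array: [0, 2, 0, 1, 1, 2]
(count[i] = number of elements equal to i)
Cumulative count: [0, 2, 2, 3, 4, 6]
Sorted: [1, 1, 3, 4, 5, 5]


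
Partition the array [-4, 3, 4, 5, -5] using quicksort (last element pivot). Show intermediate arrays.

Partition 1: pivot=-5 at index 0 -> [-5, 3, 4, 5, -4]
Partition 2: pivot=-4 at index 1 -> [-5, -4, 4, 5, 3]
Partition 3: pivot=3 at index 2 -> [-5, -4, 3, 5, 4]
Partition 4: pivot=4 at index 3 -> [-5, -4, 3, 4, 5]


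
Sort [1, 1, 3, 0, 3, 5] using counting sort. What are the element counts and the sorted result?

Count array: [1, 2, 0, 2, 0, 1]
(count[i] = number of elements equal to i)
Cumulative count: [1, 3, 3, 5, 5, 6]
Sorted: [0, 1, 1, 3, 3, 5]


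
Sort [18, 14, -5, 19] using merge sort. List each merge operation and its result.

Divide and conquer:
  Merge [18] + [14] -> [14, 18]
  Merge [-5] + [19] -> [-5, 19]
  Merge [14, 18] + [-5, 19] -> [-5, 14, 18, 19]


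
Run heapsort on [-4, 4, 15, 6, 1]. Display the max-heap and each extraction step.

Build heap: [15, 6, -4, 4, 1]
Extract 15: [6, 4, -4, 1, 15]
Extract 6: [4, 1, -4, 6, 15]
Extract 4: [1, -4, 4, 6, 15]
Extract 1: [-4, 1, 4, 6, 15]


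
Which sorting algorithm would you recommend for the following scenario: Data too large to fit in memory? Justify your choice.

Best choice: External merge sort
Reason: Minimizes disk I/O by sequential reads/writes


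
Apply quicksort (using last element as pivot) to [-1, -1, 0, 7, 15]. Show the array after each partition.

Partition 1: pivot=15 at index 4 -> [-1, -1, 0, 7, 15]
Partition 2: pivot=7 at index 3 -> [-1, -1, 0, 7, 15]
Partition 3: pivot=0 at index 2 -> [-1, -1, 0, 7, 15]
Partition 4: pivot=-1 at index 1 -> [-1, -1, 0, 7, 15]


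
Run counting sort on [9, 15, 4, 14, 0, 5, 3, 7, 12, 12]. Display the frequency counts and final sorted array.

Count array: [1, 0, 0, 1, 1, 1, 0, 1, 0, 1, 0, 0, 2, 0, 1, 1]
(count[i] = number of elements equal to i)
Cumulative count: [1, 1, 1, 2, 3, 4, 4, 5, 5, 6, 6, 6, 8, 8, 9, 10]
Sorted: [0, 3, 4, 5, 7, 9, 12, 12, 14, 15]


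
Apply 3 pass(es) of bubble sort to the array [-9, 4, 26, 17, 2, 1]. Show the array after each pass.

After pass 1: [-9, 4, 17, 2, 1, 26] (3 swaps)
After pass 2: [-9, 4, 2, 1, 17, 26] (2 swaps)
After pass 3: [-9, 2, 1, 4, 17, 26] (2 swaps)
Total swaps: 7


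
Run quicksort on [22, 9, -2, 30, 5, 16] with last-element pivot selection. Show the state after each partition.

Partition 1: pivot=16 at index 3 -> [9, -2, 5, 16, 22, 30]
Partition 2: pivot=5 at index 1 -> [-2, 5, 9, 16, 22, 30]
Partition 3: pivot=30 at index 5 -> [-2, 5, 9, 16, 22, 30]


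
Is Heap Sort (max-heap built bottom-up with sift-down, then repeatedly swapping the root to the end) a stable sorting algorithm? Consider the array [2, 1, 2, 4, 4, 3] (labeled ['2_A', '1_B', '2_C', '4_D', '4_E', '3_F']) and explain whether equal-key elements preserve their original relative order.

Trace Heap Sort on the labeled array (the key is the number; the letter only tracks identity):
  Build max-heap: [4_D, 4_E, 3_F, 1_B, 2_A, 2_C]
  Swap root 4_D to index 5, re-heapify first 5 -> [4_E, 2_C, 3_F, 1_B, 2_A, 4_D]
  Swap root 4_E to index 4, re-heapify first 4 -> [3_F, 2_C, 2_A, 1_B, 4_E, 4_D]
  Swap root 3_F to index 3, re-heapify first 3 -> [2_C, 1_B, 2_A, 3_F, 4_E, 4_D]
  Swap root 2_C to index 2, re-heapify first 2 -> [2_A, 1_B, 2_C, 3_F, 4_E, 4_D]
  Swap root 2_A to index 1, re-heapify first 1 -> [1_B, 2_A, 2_C, 3_F, 4_E, 4_D]
Final order: [1_B, 2_A, 2_C, 3_F, 4_E, 4_D]
Equal keys:
  value 2: originally 2_A, 2_C; after sorting 2_A, 2_C -> order preserved
  value 4: originally 4_D, 4_E; after sorting 4_E, 4_D -> order changed
Equal keys were reordered, so Heap Sort is not stable: heap construction and root-to-end swaps move elements without regard to the original order of equal keys. (One such input is enough; an unstable sort may happen to preserve order on other inputs, but it gives no guarantee.)
Answer: Not stable


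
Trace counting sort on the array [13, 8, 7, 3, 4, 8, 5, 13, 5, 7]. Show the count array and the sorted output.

Count array: [0, 0, 0, 1, 1, 2, 0, 2, 2, 0, 0, 0, 0, 2]
(count[i] = number of elements equal to i)
Cumulative count: [0, 0, 0, 1, 2, 4, 4, 6, 8, 8, 8, 8, 8, 10]
Sorted: [3, 4, 5, 5, 7, 7, 8, 8, 13, 13]


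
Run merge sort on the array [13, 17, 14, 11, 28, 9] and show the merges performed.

Divide and conquer:
  Merge [17] + [14] -> [14, 17]
  Merge [13] + [14, 17] -> [13, 14, 17]
  Merge [28] + [9] -> [9, 28]
  Merge [11] + [9, 28] -> [9, 11, 28]
  Merge [13, 14, 17] + [9, 11, 28] -> [9, 11, 13, 14, 17, 28]


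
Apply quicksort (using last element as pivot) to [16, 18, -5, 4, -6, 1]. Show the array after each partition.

Partition 1: pivot=1 at index 2 -> [-5, -6, 1, 4, 18, 16]
Partition 2: pivot=-6 at index 0 -> [-6, -5, 1, 4, 18, 16]
Partition 3: pivot=16 at index 4 -> [-6, -5, 1, 4, 16, 18]


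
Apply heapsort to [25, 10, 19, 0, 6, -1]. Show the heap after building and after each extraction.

Build heap: [25, 10, 19, 0, 6, -1]
Extract 25: [19, 10, -1, 0, 6, 25]
Extract 19: [10, 6, -1, 0, 19, 25]
Extract 10: [6, 0, -1, 10, 19, 25]
Extract 6: [0, -1, 6, 10, 19, 25]
Extract 0: [-1, 0, 6, 10, 19, 25]


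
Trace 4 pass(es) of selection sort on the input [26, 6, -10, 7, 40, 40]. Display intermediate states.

Pass 1: Select minimum -10 at index 2, swap -> [-10, 6, 26, 7, 40, 40]
Pass 2: Select minimum 6 at index 1, swap -> [-10, 6, 26, 7, 40, 40]
Pass 3: Select minimum 7 at index 3, swap -> [-10, 6, 7, 26, 40, 40]
Pass 4: Select minimum 26 at index 3, swap -> [-10, 6, 7, 26, 40, 40]


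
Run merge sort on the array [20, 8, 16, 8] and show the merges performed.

Divide and conquer:
  Merge [20] + [8] -> [8, 20]
  Merge [16] + [8] -> [8, 16]
  Merge [8, 20] + [8, 16] -> [8, 8, 16, 20]


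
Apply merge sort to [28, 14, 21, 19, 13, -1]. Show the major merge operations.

Divide and conquer:
  Merge [14] + [21] -> [14, 21]
  Merge [28] + [14, 21] -> [14, 21, 28]
  Merge [13] + [-1] -> [-1, 13]
  Merge [19] + [-1, 13] -> [-1, 13, 19]
  Merge [14, 21, 28] + [-1, 13, 19] -> [-1, 13, 14, 19, 21, 28]


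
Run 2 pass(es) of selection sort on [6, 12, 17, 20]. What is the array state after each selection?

Pass 1: Select minimum 6 at index 0, swap -> [6, 12, 17, 20]
Pass 2: Select minimum 12 at index 1, swap -> [6, 12, 17, 20]


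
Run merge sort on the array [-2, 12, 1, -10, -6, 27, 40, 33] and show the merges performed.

Divide and conquer:
  Merge [-2] + [12] -> [-2, 12]
  Merge [1] + [-10] -> [-10, 1]
  Merge [-2, 12] + [-10, 1] -> [-10, -2, 1, 12]
  Merge [-6] + [27] -> [-6, 27]
  Merge [40] + [33] -> [33, 40]
  Merge [-6, 27] + [33, 40] -> [-6, 27, 33, 40]
  Merge [-10, -2, 1, 12] + [-6, 27, 33, 40] -> [-10, -6, -2, 1, 12, 27, 33, 40]


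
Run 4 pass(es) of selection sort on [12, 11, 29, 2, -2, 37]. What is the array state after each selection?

Pass 1: Select minimum -2 at index 4, swap -> [-2, 11, 29, 2, 12, 37]
Pass 2: Select minimum 2 at index 3, swap -> [-2, 2, 29, 11, 12, 37]
Pass 3: Select minimum 11 at index 3, swap -> [-2, 2, 11, 29, 12, 37]
Pass 4: Select minimum 12 at index 4, swap -> [-2, 2, 11, 12, 29, 37]


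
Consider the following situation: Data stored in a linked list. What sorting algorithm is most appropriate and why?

Best choice: Merge sort
Reason: Merge sort doesn't require random access; can be done in O(1) extra space for linked lists


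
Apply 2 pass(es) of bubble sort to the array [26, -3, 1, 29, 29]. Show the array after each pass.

After pass 1: [-3, 1, 26, 29, 29] (2 swaps)
After pass 2: [-3, 1, 26, 29, 29] (0 swaps)
Total swaps: 2


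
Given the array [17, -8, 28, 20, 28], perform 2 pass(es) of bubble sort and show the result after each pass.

After pass 1: [-8, 17, 20, 28, 28] (2 swaps)
After pass 2: [-8, 17, 20, 28, 28] (0 swaps)
Total swaps: 2


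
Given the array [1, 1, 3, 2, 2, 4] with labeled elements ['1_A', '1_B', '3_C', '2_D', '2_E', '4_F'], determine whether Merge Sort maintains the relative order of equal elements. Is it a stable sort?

Trace Merge Sort on the labeled array (the key is the number; the letter only tracks identity):
  Merge [1_B] + [3_C] -> [1_B, 3_C]
  Merge [1_A] + [1_B, 3_C] -> [1_A, 1_B, 3_C]
  Merge [2_E] + [4_F] -> [2_E, 4_F]
  Merge [2_D] + [2_E, 4_F] -> [2_D, 2_E, 4_F]
  Merge [1_A, 1_B, 3_C] + [2_D, 2_E, 4_F] -> [1_A, 1_B, 2_D, 2_E, 3_C, 4_F]
Final order: [1_A, 1_B, 2_D, 2_E, 3_C, 4_F]
Equal keys:
  value 1: originally 1_A, 1_B; after sorting 1_A, 1_B -> order preserved
  value 2: originally 2_D, 2_E; after sorting 2_D, 2_E -> order preserved
All equal keys kept their original relative order. Merge Sort is stable: when the heads of the two halves are equal the merge takes from the left half first.
Answer: Stable


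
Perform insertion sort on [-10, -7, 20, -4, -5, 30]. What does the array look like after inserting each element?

First element -10 is already 'sorted'
Insert -7: shifted 0 elements -> [-10, -7, 20, -4, -5, 30]
Insert 20: shifted 0 elements -> [-10, -7, 20, -4, -5, 30]
Insert -4: shifted 1 elements -> [-10, -7, -4, 20, -5, 30]
Insert -5: shifted 2 elements -> [-10, -7, -5, -4, 20, 30]
Insert 30: shifted 0 elements -> [-10, -7, -5, -4, 20, 30]


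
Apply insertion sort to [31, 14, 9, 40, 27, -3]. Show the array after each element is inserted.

First element 31 is already 'sorted'
Insert 14: shifted 1 elements -> [14, 31, 9, 40, 27, -3]
Insert 9: shifted 2 elements -> [9, 14, 31, 40, 27, -3]
Insert 40: shifted 0 elements -> [9, 14, 31, 40, 27, -3]
Insert 27: shifted 2 elements -> [9, 14, 27, 31, 40, -3]
Insert -3: shifted 5 elements -> [-3, 9, 14, 27, 31, 40]


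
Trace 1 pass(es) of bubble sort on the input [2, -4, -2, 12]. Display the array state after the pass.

After pass 1: [-4, -2, 2, 12] (2 swaps)
Total swaps: 2


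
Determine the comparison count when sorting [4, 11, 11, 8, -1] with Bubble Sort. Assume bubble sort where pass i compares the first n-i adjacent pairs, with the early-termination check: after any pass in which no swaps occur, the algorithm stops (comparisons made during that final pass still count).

Pass 1: compare adjacent pairs (0,1)..(3,4) = 4 comparison(s), 2 swap(s) -> [4, 11, 8, -1, 11]
Pass 2: compare adjacent pairs (0,1)..(2,3) = 3 comparison(s), 2 swap(s) -> [4, 8, -1, 11, 11]
Pass 3: compare adjacent pairs (0,1)..(1,2) = 2 comparison(s), 1 swap(s) -> [4, -1, 8, 11, 11]
Pass 4: compare adjacent pairs (0,1)..(0,1) = 1 comparison(s), 1 swap(s) -> [-1, 4, 8, 11, 11]
Every pass made at least one swap, so all n-1 passes run.
Total comparisons: 4 + 3 + 2 + 1 = 10
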